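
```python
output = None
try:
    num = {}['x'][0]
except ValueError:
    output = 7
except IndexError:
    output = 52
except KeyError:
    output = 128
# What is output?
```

Step-by-step execution trace:
1. `num = {}['x'][0]` raises KeyError.
2. `except ValueError` does not match KeyError; skipped.
3. `except IndexError` does not match KeyError; skipped.
4. `except KeyError` matches → output = 128.
Result: 128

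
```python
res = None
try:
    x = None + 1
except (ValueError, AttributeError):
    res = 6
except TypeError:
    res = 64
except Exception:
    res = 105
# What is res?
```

Step-by-step execution trace:
1. `x = None + 1` raises TypeError.
2. `except (ValueError, AttributeError)` does not match TypeError; skipped.
3. `except TypeError` matches (exact type match) → res = 64.
4. `except Exception` is not reached.
Result: 64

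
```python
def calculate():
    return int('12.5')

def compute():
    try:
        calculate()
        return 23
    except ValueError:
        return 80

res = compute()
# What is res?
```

Step-by-step execution trace:
1. `compute()` calls `calculate()`.
2. `calculate()` evaluates `int('12.5')`, which raises ValueError; it propagates to the caller.
3. `return 23` is not reached.
4. `except ValueError` in compute matches → returns 80.
5. res = 80.
Result: 80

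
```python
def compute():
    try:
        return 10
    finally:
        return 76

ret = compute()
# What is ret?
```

Step-by-step execution trace:
1. `compute()` enters try: `return 10` sets pending return value 10.
2. Before returning, `finally: return 76` runs and overrides the pending return.
3. compute() returns 76 → ret = 76.
Result: 76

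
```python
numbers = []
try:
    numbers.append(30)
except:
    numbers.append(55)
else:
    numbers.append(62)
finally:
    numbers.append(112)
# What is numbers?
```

Step-by-step execution trace:
1. try: `numbers.append(30)` → numbers = [30]. No exception raised.
2. `except` is skipped.
3. `else` runs: `numbers.append(62)` → numbers = [30, 62].
4. `finally` always runs: `numbers.append(112)` → numbers = [30, 62, 112].
Result: [30, 62, 112]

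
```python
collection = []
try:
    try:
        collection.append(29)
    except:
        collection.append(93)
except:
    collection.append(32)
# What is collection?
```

Step-by-step execution trace:
1. Inner try: `collection.append(29)` → collection = [29]. No exception raised.
2. Inner `except` is skipped.
3. Inner try completes normally; outer `except` is skipped.
Result: [29]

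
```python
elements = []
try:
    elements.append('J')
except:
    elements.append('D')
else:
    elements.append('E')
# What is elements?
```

Step-by-step execution trace:
1. try: `elements.append('J')` → elements = ['J']. No exception raised.
2. `except` is skipped.
3. `else` runs (try completed without exception): `elements.append('E')` → elements = ['J', 'E'].
Result: ['J', 'E']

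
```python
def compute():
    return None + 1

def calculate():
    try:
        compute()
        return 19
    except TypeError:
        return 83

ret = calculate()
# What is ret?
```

Step-by-step execution trace:
1. `calculate()` calls `compute()`.
2. `compute()` evaluates `None + 1`, which raises TypeError; it propagates to the caller.
3. `return 19` is not reached.
4. `except TypeError` in calculate matches → returns 83.
5. ret = 83.
Result: 83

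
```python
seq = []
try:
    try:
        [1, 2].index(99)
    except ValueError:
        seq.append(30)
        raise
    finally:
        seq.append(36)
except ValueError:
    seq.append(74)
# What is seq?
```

Step-by-step execution trace:
1. Inner try: `[1, 2].index(99)` raises ValueError.
2. Inner `except ValueError` matches → `seq.append(30)` → seq = [30].
3. bare `raise` re-raises ValueError.
4. Inner `finally` runs during unwinding: `seq.append(36)` → seq = [30, 36].
5. Outer `except ValueError` matches → `seq.append(74)` → seq = [30, 36, 74].
Result: [30, 36, 74]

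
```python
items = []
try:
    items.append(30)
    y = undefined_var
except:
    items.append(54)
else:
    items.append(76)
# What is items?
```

Step-by-step execution trace:
1. try: `items.append(30)` → items = [30].
2. `y = undefined_var` raises NameError.
3. bare `except` matches → `items.append(54)` → items = [30, 54].
4. `else` is skipped (an exception was raised).
Result: [30, 54]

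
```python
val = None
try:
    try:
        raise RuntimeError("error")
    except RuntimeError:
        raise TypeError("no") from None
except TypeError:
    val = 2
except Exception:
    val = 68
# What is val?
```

Step-by-step execution trace:
1. Inner try raises RuntimeError; inner `except RuntimeError` catches it.
2. `raise TypeError(...) from None` raises TypeError (from None suppresses __context__, but the active exception is still TypeError).
3. Outer `except TypeError` matches → val = 2.
4. `except Exception` is not reached.
Result: 2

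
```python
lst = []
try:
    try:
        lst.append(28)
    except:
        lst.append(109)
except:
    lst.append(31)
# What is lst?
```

Step-by-step execution trace:
1. Inner try: `lst.append(28)` → lst = [28]. No exception raised.
2. Inner `except` is skipped.
3. Inner try completes normally; outer `except` is skipped.
Result: [28]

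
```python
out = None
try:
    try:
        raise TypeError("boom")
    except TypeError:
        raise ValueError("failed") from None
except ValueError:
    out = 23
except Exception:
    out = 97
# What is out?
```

Step-by-step execution trace:
1. Inner try raises TypeError; inner `except TypeError` catches it.
2. `raise ValueError(...) from None` raises ValueError (from None suppresses __context__, but the active exception is still ValueError).
3. Outer `except ValueError` matches → out = 23.
4. `except Exception` is not reached.
Result: 23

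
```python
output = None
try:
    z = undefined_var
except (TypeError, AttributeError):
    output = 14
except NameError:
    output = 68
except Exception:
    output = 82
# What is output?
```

Step-by-step execution trace:
1. `z = undefined_var` raises NameError.
2. `except (TypeError, AttributeError)` does not match NameError; skipped.
3. `except NameError` matches (exact type match) → output = 68.
4. `except Exception` is not reached.
Result: 68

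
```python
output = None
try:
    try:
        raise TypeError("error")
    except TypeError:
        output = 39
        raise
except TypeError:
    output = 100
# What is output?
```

Step-by-step execution trace:
1. Inner try: `raise TypeError("error")` raises TypeError.
2. Inner `except TypeError` matches → output = 39.
3. bare `raise` re-raises the same TypeError.
4. Outer `except TypeError` matches → output = 100.
Result: 100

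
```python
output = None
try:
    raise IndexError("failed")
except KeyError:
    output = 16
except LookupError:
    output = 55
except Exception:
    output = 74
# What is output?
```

Step-by-step execution trace:
1. `raise IndexError(...)` raises IndexError.
2. `except KeyError` does not match (IndexError is not a subclass of KeyError); skipped.
3. `except LookupError` matches (IndexError is a subclass of LookupError) → output = 55.
4. `except Exception` is not reached.
Result: 55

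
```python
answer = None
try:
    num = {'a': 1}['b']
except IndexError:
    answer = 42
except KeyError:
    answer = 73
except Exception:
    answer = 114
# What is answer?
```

Step-by-step execution trace:
1. `num = {'a': 1}['b']` raises KeyError.
2. `except IndexError` does not match KeyError; skipped.
3. `except KeyError` matches → answer = 73.
4. Remaining except clauses are skipped.
Result: 73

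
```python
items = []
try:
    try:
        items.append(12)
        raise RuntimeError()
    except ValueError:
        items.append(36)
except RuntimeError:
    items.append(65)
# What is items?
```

Step-by-step execution trace:
1. Inner try: `items.append(12)` → items = [12].
2. `raise RuntimeError()` raises RuntimeError.
3. Inner `except ValueError` does not match RuntimeError; exception propagates to outer try.
4. Outer `except RuntimeError` matches → `items.append(65)` → items = [12, 65].
Result: [12, 65]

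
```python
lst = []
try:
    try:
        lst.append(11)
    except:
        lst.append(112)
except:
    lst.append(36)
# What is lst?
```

Step-by-step execution trace:
1. Inner try: `lst.append(11)` → lst = [11]. No exception raised.
2. Inner `except` is skipped.
3. Inner try completes normally; outer `except` is skipped.
Result: [11]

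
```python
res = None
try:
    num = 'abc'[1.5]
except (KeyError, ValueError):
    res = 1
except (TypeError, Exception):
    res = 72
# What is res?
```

Step-by-step execution trace:
1. `num = 'abc'[1.5]` raises TypeError.
2. `except (KeyError, ValueError)` does not match TypeError; skipped.
3. `except (TypeError, Exception)` matches (TypeError is in the tuple) → res = 72.
Result: 72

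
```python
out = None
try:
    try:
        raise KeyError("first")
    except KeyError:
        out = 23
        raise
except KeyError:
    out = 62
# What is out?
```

Step-by-step execution trace:
1. Inner try: `raise KeyError("first")` raises KeyError.
2. Inner `except KeyError` matches → out = 23.
3. bare `raise` re-raises the same KeyError.
4. Outer `except KeyError` matches → out = 62.
Result: 62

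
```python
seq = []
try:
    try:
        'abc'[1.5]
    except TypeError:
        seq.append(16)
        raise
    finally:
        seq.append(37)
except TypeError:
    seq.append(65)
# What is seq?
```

Step-by-step execution trace:
1. Inner try: `'abc'[1.5]` raises TypeError.
2. Inner `except TypeError` matches → `seq.append(16)` → seq = [16].
3. bare `raise` re-raises TypeError.
4. Inner `finally` runs during unwinding: `seq.append(37)` → seq = [16, 37].
5. Outer `except TypeError` matches → `seq.append(65)` → seq = [16, 37, 65].
Result: [16, 37, 65]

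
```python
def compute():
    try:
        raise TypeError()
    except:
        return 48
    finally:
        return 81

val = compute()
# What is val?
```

Step-by-step execution trace:
1. `compute()` enters try: `raise TypeError()` raises TypeError.
2. bare `except` matches → `return 48` sets pending return value 48.
3. Before returning, `finally: return 81` runs and overrides the pending return.
4. compute() returns 81 → val = 81.
Result: 81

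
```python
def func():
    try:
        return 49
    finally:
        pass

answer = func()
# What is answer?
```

Step-by-step execution trace:
1. `func()` enters try: `return 49` sets pending return value 49.
2. Before returning, `finally: pass` runs (no effect).
3. func() returns 49 → answer = 49.
Result: 49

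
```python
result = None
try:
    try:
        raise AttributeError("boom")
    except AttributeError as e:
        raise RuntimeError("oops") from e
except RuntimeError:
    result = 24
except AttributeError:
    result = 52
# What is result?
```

Step-by-step execution trace:
1. Inner try raises AttributeError; inner `except AttributeError as e` catches it.
2. `raise RuntimeError(...) from e` raises RuntimeError (AttributeError is attached as __cause__, but only RuntimeError is active).
3. Outer `except RuntimeError` matches → result = 24.
4. `except AttributeError` is not reached.
Result: 24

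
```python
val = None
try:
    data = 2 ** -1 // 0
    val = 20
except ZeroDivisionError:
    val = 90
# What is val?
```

Step-by-step execution trace:
1. `data = 2 ** -1 // 0` raises ZeroDivisionError.
2. `val = 20` is not reached.
3. `except ZeroDivisionError` matches → val = 90.
Result: 90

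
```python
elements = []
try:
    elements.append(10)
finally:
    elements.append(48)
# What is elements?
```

Step-by-step execution trace:
1. try: `elements.append(10)` → elements = [10].
2. The try body completes without raising.
3. finally always runs: `elements.append(48)` → elements = [10, 48].
Result: [10, 48]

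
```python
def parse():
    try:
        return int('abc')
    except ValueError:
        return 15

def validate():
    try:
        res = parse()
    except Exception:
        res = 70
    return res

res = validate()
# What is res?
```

Step-by-step execution trace:
1. `validate()` calls `parse()`.
2. In parse: `int('abc')` raises ValueError; `except ValueError` catches it → returns 15.
3. In validate: `res = parse()` → res = 15. No exception reaches validate.
4. `except Exception` is skipped; validate returns 15.
5. res = 15.
Result: 15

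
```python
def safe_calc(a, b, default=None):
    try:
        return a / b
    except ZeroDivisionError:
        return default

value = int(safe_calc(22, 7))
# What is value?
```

Step-by-step execution trace:
1. `safe_calc(22, 7)` enters try: `return 22 / 7` → returns 3.142857142857143. No exception raised.
2. `except ZeroDivisionError` is skipped.
3. `int(3.142857142857143)` → 3 → value = 3.
Result: 3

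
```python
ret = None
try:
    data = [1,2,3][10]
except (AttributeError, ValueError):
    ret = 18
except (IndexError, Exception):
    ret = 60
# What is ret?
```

Step-by-step execution trace:
1. `data = [1,2,3][10]` raises IndexError.
2. `except (AttributeError, ValueError)` does not match IndexError; skipped.
3. `except (IndexError, Exception)` matches (IndexError is in the tuple) → ret = 60.
Result: 60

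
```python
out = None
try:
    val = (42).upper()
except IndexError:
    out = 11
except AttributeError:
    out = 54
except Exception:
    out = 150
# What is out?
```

Step-by-step execution trace:
1. `val = (42).upper()` raises AttributeError.
2. `except IndexError` does not match AttributeError; skipped.
3. `except AttributeError` matches → out = 54.
4. Remaining except clauses are skipped.
Result: 54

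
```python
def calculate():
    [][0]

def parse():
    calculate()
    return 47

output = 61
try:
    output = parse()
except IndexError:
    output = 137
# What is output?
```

Step-by-step execution trace:
1. output starts at 61.
2. try: `parse()` calls `calculate()`.
3. `calculate()` evaluates `[][0]`, which raises IndexError; it propagates through parse (uncaught).
4. `return 47` in parse is not reached; the assignment to output does not complete.
5. `except IndexError` matches → output = 137.
Result: 137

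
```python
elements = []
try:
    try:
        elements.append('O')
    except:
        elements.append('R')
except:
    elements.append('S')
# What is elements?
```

Step-by-step execution trace:
1. Inner try: `elements.append('O')` → elements = ['O']. No exception raised.
2. Inner `except` is skipped.
3. Inner try completes normally; outer `except` is skipped.
Result: ['O']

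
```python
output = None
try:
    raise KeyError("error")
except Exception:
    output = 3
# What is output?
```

Step-by-step execution trace:
1. `raise KeyError(...)` raises KeyError.
2. `except Exception` matches (KeyError is a subclass of Exception) → output = 3.
Result: 3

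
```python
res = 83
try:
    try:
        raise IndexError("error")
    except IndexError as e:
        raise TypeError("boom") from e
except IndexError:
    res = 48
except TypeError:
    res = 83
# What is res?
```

Step-by-step execution trace:
1. Inner try raises IndexError; inner `except IndexError as e` catches it.
2. `raise TypeError(...) from e` raises TypeError (IndexError is attached as __cause__, but only TypeError is active).
3. Outer `except IndexError` does not match TypeError; skipped.
4. Outer `except TypeError` matches → res = 83.
Result: 83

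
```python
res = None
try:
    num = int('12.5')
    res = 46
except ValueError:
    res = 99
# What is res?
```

Step-by-step execution trace:
1. `num = int('12.5')` raises ValueError.
2. `res = 46` is not reached.
3. `except ValueError` matches → res = 99.
Result: 99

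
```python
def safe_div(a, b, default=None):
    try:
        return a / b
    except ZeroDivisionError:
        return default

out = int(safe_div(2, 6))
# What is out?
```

Step-by-step execution trace:
1. `safe_div(2, 6)` enters try: `return 2 / 6` → returns 0.3333333333333333. No exception raised.
2. `except ZeroDivisionError` is skipped.
3. `int(0.3333333333333333)` → 0 → out = 0.
Result: 0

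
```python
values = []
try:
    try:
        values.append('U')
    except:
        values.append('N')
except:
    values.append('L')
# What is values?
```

Step-by-step execution trace:
1. Inner try: `values.append('U')` → values = ['U']. No exception raised.
2. Inner `except` is skipped.
3. Inner try completes normally; outer `except` is skipped.
Result: ['U']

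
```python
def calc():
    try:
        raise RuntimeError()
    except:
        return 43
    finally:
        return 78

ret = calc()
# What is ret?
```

Step-by-step execution trace:
1. `calc()` enters try: `raise RuntimeError()` raises RuntimeError.
2. bare `except` matches → `return 43` sets pending return value 43.
3. Before returning, `finally: return 78` runs and overrides the pending return.
4. calc() returns 78 → ret = 78.
Result: 78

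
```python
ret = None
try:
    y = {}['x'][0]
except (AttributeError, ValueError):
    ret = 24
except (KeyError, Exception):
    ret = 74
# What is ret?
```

Step-by-step execution trace:
1. `y = {}['x'][0]` raises KeyError.
2. `except (AttributeError, ValueError)` does not match KeyError; skipped.
3. `except (KeyError, Exception)` matches (KeyError is in the tuple) → ret = 74.
Result: 74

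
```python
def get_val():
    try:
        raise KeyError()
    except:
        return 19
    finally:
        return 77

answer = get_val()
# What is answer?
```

Step-by-step execution trace:
1. `get_val()` enters try: `raise KeyError()` raises KeyError.
2. bare `except` matches → `return 19` sets pending return value 19.
3. Before returning, `finally: return 77` runs and overrides the pending return.
4. get_val() returns 77 → answer = 77.
Result: 77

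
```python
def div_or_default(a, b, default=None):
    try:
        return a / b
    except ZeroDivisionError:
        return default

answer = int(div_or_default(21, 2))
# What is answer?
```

Step-by-step execution trace:
1. `div_or_default(21, 2)` enters try: `return 21 / 2` → returns 10.5. No exception raised.
2. `except ZeroDivisionError` is skipped.
3. `int(10.5)` → 10 → answer = 10.
Result: 10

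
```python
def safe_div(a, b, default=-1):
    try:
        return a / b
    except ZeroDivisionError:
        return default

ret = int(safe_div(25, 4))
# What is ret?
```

Step-by-step execution trace:
1. `safe_div(25, 4)` enters try: `return 25 / 4` → returns 6.25. No exception raised.
2. `except ZeroDivisionError` is skipped.
3. `int(6.25)` → 6 → ret = 6.
Result: 6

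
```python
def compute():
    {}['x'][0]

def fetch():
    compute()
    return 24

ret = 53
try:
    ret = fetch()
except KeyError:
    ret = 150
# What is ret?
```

Step-by-step execution trace:
1. ret starts at 53.
2. try: `fetch()` calls `compute()`.
3. `compute()` evaluates `{}['x'][0]`, which raises KeyError; it propagates through fetch (uncaught).
4. `return 24` in fetch is not reached; the assignment to ret does not complete.
5. `except KeyError` matches → ret = 150.
Result: 150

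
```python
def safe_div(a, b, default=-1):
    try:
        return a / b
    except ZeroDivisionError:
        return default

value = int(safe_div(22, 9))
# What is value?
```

Step-by-step execution trace:
1. `safe_div(22, 9)` enters try: `return 22 / 9` → returns 2.4444444444444446. No exception raised.
2. `except ZeroDivisionError` is skipped.
3. `int(2.4444444444444446)` → 2 → value = 2.
Result: 2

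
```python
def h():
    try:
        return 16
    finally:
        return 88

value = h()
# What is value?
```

Step-by-step execution trace:
1. `h()` enters try: `return 16` sets pending return value 16.
2. Before returning, `finally: return 88` runs and overrides the pending return.
3. h() returns 88 → value = 88.
Result: 88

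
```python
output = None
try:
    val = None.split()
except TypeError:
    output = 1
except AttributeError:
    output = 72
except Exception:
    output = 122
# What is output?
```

Step-by-step execution trace:
1. `val = None.split()` raises AttributeError.
2. `except TypeError` does not match AttributeError; skipped.
3. `except AttributeError` matches → output = 72.
4. Remaining except clauses are skipped.
Result: 72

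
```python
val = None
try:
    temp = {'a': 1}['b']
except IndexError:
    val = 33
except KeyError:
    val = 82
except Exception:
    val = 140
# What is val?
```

Step-by-step execution trace:
1. `temp = {'a': 1}['b']` raises KeyError.
2. `except IndexError` does not match KeyError; skipped.
3. `except KeyError` matches → val = 82.
4. Remaining except clauses are skipped.
Result: 82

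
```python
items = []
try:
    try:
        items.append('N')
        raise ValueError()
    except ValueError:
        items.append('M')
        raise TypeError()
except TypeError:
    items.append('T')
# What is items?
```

Step-by-step execution trace:
1. Inner try: `items.append('N')` → items = ['N'].
2. `raise ValueError()` raises ValueError.
3. Inner `except ValueError` matches → `items.append('M')` → items = ['N', 'M'].
4. `raise TypeError()` raises TypeError; propagates to outer try.
5. Outer `except TypeError` matches → `items.append('T')` → items = ['N', 'M', 'T'].
Result: ['N', 'M', 'T']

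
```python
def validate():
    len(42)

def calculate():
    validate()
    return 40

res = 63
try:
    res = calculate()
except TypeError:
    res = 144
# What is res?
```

Step-by-step execution trace:
1. res starts at 63.
2. try: `calculate()` calls `validate()`.
3. `validate()` evaluates `len(42)`, which raises TypeError; it propagates through calculate (uncaught).
4. `return 40` in calculate is not reached; the assignment to res does not complete.
5. `except TypeError` matches → res = 144.
Result: 144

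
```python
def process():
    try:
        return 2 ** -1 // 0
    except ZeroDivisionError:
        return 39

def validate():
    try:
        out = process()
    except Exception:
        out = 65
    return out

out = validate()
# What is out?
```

Step-by-step execution trace:
1. `validate()` calls `process()`.
2. In process: `2 ** -1 // 0` raises ZeroDivisionError; `except ZeroDivisionError` catches it → returns 39.
3. In validate: `out = process()` → out = 39. No exception reaches validate.
4. `except Exception` is skipped; validate returns 39.
5. out = 39.
Result: 39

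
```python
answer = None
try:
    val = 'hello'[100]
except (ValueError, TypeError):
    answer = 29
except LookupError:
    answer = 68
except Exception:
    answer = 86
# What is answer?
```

Step-by-step execution trace:
1. `val = 'hello'[100]` raises IndexError.
2. `except (ValueError, TypeError)` does not match IndexError; skipped.
3. `except LookupError` matches (IndexError is a subclass of LookupError) → answer = 68.
4. `except Exception` is not reached.
Result: 68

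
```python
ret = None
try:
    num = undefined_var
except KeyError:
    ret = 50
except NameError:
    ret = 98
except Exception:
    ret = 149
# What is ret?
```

Step-by-step execution trace:
1. `num = undefined_var` raises NameError.
2. `except KeyError` does not match NameError; skipped.
3. `except NameError` matches → ret = 98.
4. Remaining except clauses are skipped.
Result: 98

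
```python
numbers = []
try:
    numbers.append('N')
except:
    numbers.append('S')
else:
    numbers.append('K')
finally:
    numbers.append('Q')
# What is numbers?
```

Step-by-step execution trace:
1. try: `numbers.append('N')` → numbers = ['N']. No exception raised.
2. `except` is skipped.
3. `else` runs: `numbers.append('K')` → numbers = ['N', 'K'].
4. `finally` always runs: `numbers.append('Q')` → numbers = ['N', 'K', 'Q'].
Result: ['N', 'K', 'Q']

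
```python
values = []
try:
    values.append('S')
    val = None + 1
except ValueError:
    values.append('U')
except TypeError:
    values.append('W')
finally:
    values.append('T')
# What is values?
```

Step-by-step execution trace:
1. try: `values.append('S')` → values = ['S'].
2. `val = None + 1` raises TypeError.
3. `except ValueError` does not match TypeError; skipped.
4. `except TypeError` matches → `values.append('W')` → values = ['S', 'W'].
5. finally always runs: `values.append('T')` → values = ['S', 'W', 'T'].
Result: ['S', 'W', 'T']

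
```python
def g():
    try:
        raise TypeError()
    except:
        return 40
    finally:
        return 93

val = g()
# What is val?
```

Step-by-step execution trace:
1. `g()` enters try: `raise TypeError()` raises TypeError.
2. bare `except` matches → `return 40` sets pending return value 40.
3. Before returning, `finally: return 93` runs and overrides the pending return.
4. g() returns 93 → val = 93.
Result: 93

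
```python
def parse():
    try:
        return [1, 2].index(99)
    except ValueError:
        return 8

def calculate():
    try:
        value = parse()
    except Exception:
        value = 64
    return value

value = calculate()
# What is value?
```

Step-by-step execution trace:
1. `calculate()` calls `parse()`.
2. In parse: `[1, 2].index(99)` raises ValueError; `except ValueError` catches it → returns 8.
3. In calculate: `value = parse()` → value = 8. No exception reaches calculate.
4. `except Exception` is skipped; calculate returns 8.
5. value = 8.
Result: 8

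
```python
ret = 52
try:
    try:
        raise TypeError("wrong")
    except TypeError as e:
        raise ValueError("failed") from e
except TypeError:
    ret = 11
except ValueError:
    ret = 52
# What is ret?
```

Step-by-step execution trace:
1. Inner try raises TypeError; inner `except TypeError as e` catches it.
2. `raise ValueError(...) from e` raises ValueError (TypeError is attached as __cause__, but only ValueError is active).
3. Outer `except TypeError` does not match ValueError; skipped.
4. Outer `except ValueError` matches → ret = 52.
Result: 52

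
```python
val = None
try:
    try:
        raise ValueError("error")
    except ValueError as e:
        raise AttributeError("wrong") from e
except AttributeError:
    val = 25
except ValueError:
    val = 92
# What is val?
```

Step-by-step execution trace:
1. Inner try raises ValueError; inner `except ValueError as e` catches it.
2. `raise AttributeError(...) from e` raises AttributeError (ValueError is attached as __cause__, but only AttributeError is active).
3. Outer `except AttributeError` matches → val = 25.
4. `except ValueError` is not reached.
Result: 25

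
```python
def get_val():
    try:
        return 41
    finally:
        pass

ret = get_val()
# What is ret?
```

Step-by-step execution trace:
1. `get_val()` enters try: `return 41` sets pending return value 41.
2. Before returning, `finally: pass` runs (no effect).
3. get_val() returns 41 → ret = 41.
Result: 41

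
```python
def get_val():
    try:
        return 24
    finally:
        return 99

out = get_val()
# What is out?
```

Step-by-step execution trace:
1. `get_val()` enters try: `return 24` sets pending return value 24.
2. Before returning, `finally: return 99` runs and overrides the pending return.
3. get_val() returns 99 → out = 99.
Result: 99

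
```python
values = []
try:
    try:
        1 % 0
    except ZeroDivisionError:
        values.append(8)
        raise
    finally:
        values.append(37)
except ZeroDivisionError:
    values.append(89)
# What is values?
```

Step-by-step execution trace:
1. Inner try: `1 % 0` raises ZeroDivisionError.
2. Inner `except ZeroDivisionError` matches → `values.append(8)` → values = [8].
3. bare `raise` re-raises ZeroDivisionError.
4. Inner `finally` runs during unwinding: `values.append(37)` → values = [8, 37].
5. Outer `except ZeroDivisionError` matches → `values.append(89)` → values = [8, 37, 89].
Result: [8, 37, 89]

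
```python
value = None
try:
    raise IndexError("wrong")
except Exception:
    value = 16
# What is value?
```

Step-by-step execution trace:
1. `raise IndexError(...)` raises IndexError.
2. `except Exception` matches (IndexError is a subclass of Exception) → value = 16.
Result: 16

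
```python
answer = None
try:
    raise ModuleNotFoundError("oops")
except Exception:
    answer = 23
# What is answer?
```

Step-by-step execution trace:
1. `raise ModuleNotFoundError(...)` raises ModuleNotFoundError.
2. `except Exception` matches (ModuleNotFoundError is a subclass of Exception) → answer = 23.
Result: 23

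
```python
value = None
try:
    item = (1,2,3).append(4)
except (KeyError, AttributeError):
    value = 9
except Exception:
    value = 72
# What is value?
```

Step-by-step execution trace:
1. `item = (1,2,3).append(4)` raises AttributeError.
2. `except (KeyError, AttributeError)` matches (AttributeError is in the tuple) → value = 9.
3. `except Exception` is not reached.
Result: 9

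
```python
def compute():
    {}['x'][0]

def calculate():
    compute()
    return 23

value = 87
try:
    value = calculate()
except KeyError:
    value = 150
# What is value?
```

Step-by-step execution trace:
1. value starts at 87.
2. try: `calculate()` calls `compute()`.
3. `compute()` evaluates `{}['x'][0]`, which raises KeyError; it propagates through calculate (uncaught).
4. `return 23` in calculate is not reached; the assignment to value does not complete.
5. `except KeyError` matches → value = 150.
Result: 150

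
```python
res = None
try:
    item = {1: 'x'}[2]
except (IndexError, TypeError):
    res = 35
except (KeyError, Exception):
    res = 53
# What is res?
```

Step-by-step execution trace:
1. `item = {1: 'x'}[2]` raises KeyError.
2. `except (IndexError, TypeError)` does not match KeyError; skipped.
3. `except (KeyError, Exception)` matches (KeyError is in the tuple) → res = 53.
Result: 53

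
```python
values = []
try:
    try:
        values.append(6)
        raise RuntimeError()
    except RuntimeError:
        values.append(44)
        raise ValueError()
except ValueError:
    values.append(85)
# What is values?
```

Step-by-step execution trace:
1. Inner try: `values.append(6)` → values = [6].
2. `raise RuntimeError()` raises RuntimeError.
3. Inner `except RuntimeError` matches → `values.append(44)` → values = [6, 44].
4. `raise ValueError()` raises ValueError; propagates to outer try.
5. Outer `except ValueError` matches → `values.append(85)` → values = [6, 44, 85].
Result: [6, 44, 85]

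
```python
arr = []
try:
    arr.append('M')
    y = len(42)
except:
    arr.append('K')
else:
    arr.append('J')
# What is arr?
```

Step-by-step execution trace:
1. try: `arr.append('M')` → arr = ['M'].
2. `y = len(42)` raises TypeError.
3. bare `except` matches → `arr.append('K')` → arr = ['M', 'K'].
4. `else` is skipped (an exception was raised).
Result: ['M', 'K']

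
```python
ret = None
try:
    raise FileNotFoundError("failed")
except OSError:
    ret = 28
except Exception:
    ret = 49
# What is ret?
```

Step-by-step execution trace:
1. `raise FileNotFoundError(...)` raises FileNotFoundError.
2. `except OSError` matches (FileNotFoundError is a subclass of OSError) → ret = 28.
3. `except Exception` is not reached.
Result: 28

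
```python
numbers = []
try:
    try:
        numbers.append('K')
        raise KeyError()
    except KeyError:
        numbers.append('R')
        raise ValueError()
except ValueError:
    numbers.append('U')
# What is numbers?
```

Step-by-step execution trace:
1. Inner try: `numbers.append('K')` → numbers = ['K'].
2. `raise KeyError()` raises KeyError.
3. Inner `except KeyError` matches → `numbers.append('R')` → numbers = ['K', 'R'].
4. `raise ValueError()` raises ValueError; propagates to outer try.
5. Outer `except ValueError` matches → `numbers.append('U')` → numbers = ['K', 'R', 'U'].
Result: ['K', 'R', 'U']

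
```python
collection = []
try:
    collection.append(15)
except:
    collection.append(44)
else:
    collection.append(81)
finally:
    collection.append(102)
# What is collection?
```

Step-by-step execution trace:
1. try: `collection.append(15)` → collection = [15]. No exception raised.
2. `except` is skipped.
3. `else` runs: `collection.append(81)` → collection = [15, 81].
4. `finally` always runs: `collection.append(102)` → collection = [15, 81, 102].
Result: [15, 81, 102]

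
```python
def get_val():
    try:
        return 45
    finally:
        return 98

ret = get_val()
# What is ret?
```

Step-by-step execution trace:
1. `get_val()` enters try: `return 45` sets pending return value 45.
2. Before returning, `finally: return 98` runs and overrides the pending return.
3. get_val() returns 98 → ret = 98.
Result: 98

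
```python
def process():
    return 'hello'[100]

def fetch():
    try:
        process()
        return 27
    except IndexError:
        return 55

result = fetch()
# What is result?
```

Step-by-step execution trace:
1. `fetch()` calls `process()`.
2. `process()` evaluates `'hello'[100]`, which raises IndexError; it propagates to the caller.
3. `return 27` is not reached.
4. `except IndexError` in fetch matches → returns 55.
5. result = 55.
Result: 55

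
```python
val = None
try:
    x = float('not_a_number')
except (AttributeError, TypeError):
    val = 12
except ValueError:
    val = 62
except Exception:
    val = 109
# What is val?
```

Step-by-step execution trace:
1. `x = float('not_a_number')` raises ValueError.
2. `except (AttributeError, TypeError)` does not match ValueError; skipped.
3. `except ValueError` matches (exact type match) → val = 62.
4. `except Exception` is not reached.
Result: 62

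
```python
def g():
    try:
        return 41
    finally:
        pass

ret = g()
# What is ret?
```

Step-by-step execution trace:
1. `g()` enters try: `return 41` sets pending return value 41.
2. Before returning, `finally: pass` runs (no effect).
3. g() returns 41 → ret = 41.
Result: 41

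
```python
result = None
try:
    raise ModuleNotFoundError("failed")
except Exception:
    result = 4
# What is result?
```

Step-by-step execution trace:
1. `raise ModuleNotFoundError(...)` raises ModuleNotFoundError.
2. `except Exception` matches (ModuleNotFoundError is a subclass of Exception) → result = 4.
Result: 4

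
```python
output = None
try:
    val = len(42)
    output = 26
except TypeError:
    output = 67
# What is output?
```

Step-by-step execution trace:
1. `val = len(42)` raises TypeError.
2. `output = 26` is not reached.
3. `except TypeError` matches → output = 67.
Result: 67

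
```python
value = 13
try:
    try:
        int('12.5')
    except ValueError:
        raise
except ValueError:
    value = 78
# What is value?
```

Step-by-step execution trace:
1. Inner try: `int('12.5')` raises ValueError.
2. Inner `except ValueError` matches; bare `raise` re-raises the same ValueError.
3. Outer `except ValueError` matches → value = 78.
Result: 78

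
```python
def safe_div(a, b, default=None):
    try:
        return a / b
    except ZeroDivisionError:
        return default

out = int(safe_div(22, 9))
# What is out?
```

Step-by-step execution trace:
1. `safe_div(22, 9)` enters try: `return 22 / 9` → returns 2.4444444444444446. No exception raised.
2. `except ZeroDivisionError` is skipped.
3. `int(2.4444444444444446)` → 2 → out = 2.
Result: 2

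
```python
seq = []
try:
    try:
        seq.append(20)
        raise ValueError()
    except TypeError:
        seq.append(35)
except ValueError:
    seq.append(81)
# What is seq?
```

Step-by-step execution trace:
1. Inner try: `seq.append(20)` → seq = [20].
2. `raise ValueError()` raises ValueError.
3. Inner `except TypeError` does not match ValueError; exception propagates to outer try.
4. Outer `except ValueError` matches → `seq.append(81)` → seq = [20, 81].
Result: [20, 81]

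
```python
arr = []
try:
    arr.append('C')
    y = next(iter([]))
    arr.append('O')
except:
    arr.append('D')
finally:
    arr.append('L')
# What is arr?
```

Step-by-step execution trace:
1. try: `arr.append('C')` → arr = ['C'].
2. `y = next(iter([]))` raises StopIteration; `arr.append('O')` is not reached.
3. bare `except` matches → `arr.append('D')` → arr = ['C', 'D'].
4. finally always runs: `arr.append('L')` → arr = ['C', 'D', 'L'].
Result: ['C', 'D', 'L']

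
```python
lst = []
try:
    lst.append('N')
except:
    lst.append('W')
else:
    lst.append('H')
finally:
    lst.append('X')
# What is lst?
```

Step-by-step execution trace:
1. try: `lst.append('N')` → lst = ['N']. No exception raised.
2. `except` is skipped.
3. `else` runs: `lst.append('H')` → lst = ['N', 'H'].
4. `finally` always runs: `lst.append('X')` → lst = ['N', 'H', 'X'].
Result: ['N', 'H', 'X']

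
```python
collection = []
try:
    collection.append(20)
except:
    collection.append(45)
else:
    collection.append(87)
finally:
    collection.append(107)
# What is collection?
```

Step-by-step execution trace:
1. try: `collection.append(20)` → collection = [20]. No exception raised.
2. `except` is skipped.
3. `else` runs: `collection.append(87)` → collection = [20, 87].
4. `finally` always runs: `collection.append(107)` → collection = [20, 87, 107].
Result: [20, 87, 107]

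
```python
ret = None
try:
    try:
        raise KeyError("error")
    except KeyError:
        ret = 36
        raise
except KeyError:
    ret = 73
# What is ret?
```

Step-by-step execution trace:
1. Inner try: `raise KeyError("error")` raises KeyError.
2. Inner `except KeyError` matches → ret = 36.
3. bare `raise` re-raises the same KeyError.
4. Outer `except KeyError` matches → ret = 73.
Result: 73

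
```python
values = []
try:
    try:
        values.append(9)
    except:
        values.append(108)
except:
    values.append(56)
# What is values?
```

Step-by-step execution trace:
1. Inner try: `values.append(9)` → values = [9]. No exception raised.
2. Inner `except` is skipped.
3. Inner try completes normally; outer `except` is skipped.
Result: [9]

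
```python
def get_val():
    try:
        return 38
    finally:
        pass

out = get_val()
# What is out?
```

Step-by-step execution trace:
1. `get_val()` enters try: `return 38` sets pending return value 38.
2. Before returning, `finally: pass` runs (no effect).
3. get_val() returns 38 → out = 38.
Result: 38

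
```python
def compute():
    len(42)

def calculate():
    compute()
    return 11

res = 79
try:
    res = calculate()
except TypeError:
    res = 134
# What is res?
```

Step-by-step execution trace:
1. res starts at 79.
2. try: `calculate()` calls `compute()`.
3. `compute()` evaluates `len(42)`, which raises TypeError; it propagates through calculate (uncaught).
4. `return 11` in calculate is not reached; the assignment to res does not complete.
5. `except TypeError` matches → res = 134.
Result: 134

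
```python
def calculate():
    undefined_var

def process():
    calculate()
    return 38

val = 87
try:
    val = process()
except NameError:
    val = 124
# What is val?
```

Step-by-step execution trace:
1. val starts at 87.
2. try: `process()` calls `calculate()`.
3. `calculate()` evaluates `undefined_var`, which raises NameError; it propagates through process (uncaught).
4. `return 38` in process is not reached; the assignment to val does not complete.
5. `except NameError` matches → val = 124.
Result: 124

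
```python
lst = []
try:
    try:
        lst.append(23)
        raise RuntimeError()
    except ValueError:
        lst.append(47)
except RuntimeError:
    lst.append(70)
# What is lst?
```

Step-by-step execution trace:
1. Inner try: `lst.append(23)` → lst = [23].
2. `raise RuntimeError()` raises RuntimeError.
3. Inner `except ValueError` does not match RuntimeError; exception propagates to outer try.
4. Outer `except RuntimeError` matches → `lst.append(70)` → lst = [23, 70].
Result: [23, 70]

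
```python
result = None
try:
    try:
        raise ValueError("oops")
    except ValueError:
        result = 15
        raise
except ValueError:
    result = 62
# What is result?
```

Step-by-step execution trace:
1. Inner try: `raise ValueError("oops")` raises ValueError.
2. Inner `except ValueError` matches → result = 15.
3. bare `raise` re-raises the same ValueError.
4. Outer `except ValueError` matches → result = 62.
Result: 62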